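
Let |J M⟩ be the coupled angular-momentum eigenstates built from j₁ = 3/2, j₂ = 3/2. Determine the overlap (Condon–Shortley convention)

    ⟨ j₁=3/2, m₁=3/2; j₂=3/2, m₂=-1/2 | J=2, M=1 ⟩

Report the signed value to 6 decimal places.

triangle: 1!*2!*2!/6! = 4/720
(j±m)!: 3!*0!*1!*2!*3!*1! = 72
prefactor² = (2J+1)*Δ*N² = 2
  k=0: +1/(0!*1!*0!*1!*2!*1!) = 1/2
Σ = 1/2  ⇒  CG² = 2*1/2² = 1/2
CG = +√(1/2) = +0.707107

+√(1/2) = +0.707107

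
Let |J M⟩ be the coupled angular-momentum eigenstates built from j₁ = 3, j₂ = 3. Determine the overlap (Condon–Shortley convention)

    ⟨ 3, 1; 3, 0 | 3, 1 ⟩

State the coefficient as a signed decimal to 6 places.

−√(1/6) = -0.408248

√[7·3!3!3!/10! · 4!2!3!3!4!2!] = √(864/25)
  +(−1)^0/∏(0,3,2,3,1,0)! = 1/72  (running 1/72)
  +(−1)^1/∏(1,2,1,2,2,1)! = -1/8  (running -1/9)
  +(−1)^2/∏(2,1,0,1,3,2)! = 1/24  (running -5/72)
⟨..|..⟩ = √(864/25)·(-5/72) = -0.408248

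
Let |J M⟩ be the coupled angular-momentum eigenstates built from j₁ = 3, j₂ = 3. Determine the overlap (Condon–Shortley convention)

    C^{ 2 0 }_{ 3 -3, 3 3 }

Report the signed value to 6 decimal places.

triangle: 4!·2!·2!/9! = 96/362880
(j±m)!: 0!·6!·6!·0!·2!·2! = 2073600
prefactor² = (2J+1)·Δ·N² = 19200/7
  k=4: +1/(4!·0!·2!·2!·0!·0!) = 1/96
Σ = 1/96  ⇒  CG² = 19200/7·1/96² = 25/84
CG = +√(25/84) = +0.545545

+√(25/84) = +0.545545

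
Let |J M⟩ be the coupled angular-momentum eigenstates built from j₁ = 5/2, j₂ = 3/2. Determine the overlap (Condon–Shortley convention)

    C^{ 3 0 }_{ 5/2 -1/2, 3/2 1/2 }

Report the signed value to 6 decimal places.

-0.447214

√[7·1!4!2!/8! · 2!3!2!1!3!3!] = √(36/5)
  +(−1)^0/∏(0,1,3,2,1,0)! = 1/12  (running 1/12)
  +(−1)^1/∏(1,0,2,1,2,1)! = -1/4  (running -1/6)
⟨..|..⟩ = √(36/5)·(-1/6) = -0.447214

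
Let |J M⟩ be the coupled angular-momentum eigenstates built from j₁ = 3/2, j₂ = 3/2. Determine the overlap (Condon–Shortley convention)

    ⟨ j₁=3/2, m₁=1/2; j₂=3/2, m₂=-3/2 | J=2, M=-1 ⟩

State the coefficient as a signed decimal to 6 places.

√[5·1!2!2!/6! · 2!1!0!3!1!3!] = √(2)
  +(−1)^0/∏(0,1,1,0,1,2)! = 1/2  (running 1/2)
⟨..|..⟩ = √(2)·(1/2) = +0.707107

+0.707107  (= +√(1/2))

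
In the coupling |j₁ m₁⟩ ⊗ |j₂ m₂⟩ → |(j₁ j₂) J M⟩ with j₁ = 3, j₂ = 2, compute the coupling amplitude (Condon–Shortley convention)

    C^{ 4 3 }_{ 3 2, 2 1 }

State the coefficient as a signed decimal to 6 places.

+√(1/20) = +0.223607

√[9·1!5!3!/10! · 5!1!3!1!7!1!] = √(6480)
  +(−1)^0/∏(0,1,1,3,4,0)! = 1/144  (running 1/144)
  +(−1)^1/∏(1,0,0,2,5,1)! = -1/240  (running 1/360)
⟨..|..⟩ = √(6480)·(1/360) = +0.223607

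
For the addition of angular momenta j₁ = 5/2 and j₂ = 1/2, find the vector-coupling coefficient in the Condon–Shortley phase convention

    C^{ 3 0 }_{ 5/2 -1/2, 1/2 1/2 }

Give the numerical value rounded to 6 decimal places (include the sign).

triangle: 0!·5!·1!/7! = 120/5040
(j±m)!: 2!·3!·1!·0!·3!·3! = 432
prefactor² = (2J+1)·Δ·N² = 72
  k=0: +1/(0!·0!·3!·1!·2!·0!) = 1/12
Σ = 1/12  ⇒  CG² = 72·1/12² = 1/2
CG = +√(1/2) = +0.707107

+0.707107  (= +√(1/2))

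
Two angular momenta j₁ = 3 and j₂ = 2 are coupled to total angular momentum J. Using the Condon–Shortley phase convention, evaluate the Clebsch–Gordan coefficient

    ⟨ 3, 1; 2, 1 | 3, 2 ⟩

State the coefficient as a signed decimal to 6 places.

j₁+j₂−J=2  J+j₁−j₂=4  J−j₁+j₂=2  j₁+j₂+J+1=9
(j₁±m₁, j₂±m₂, J±M) = (4,2,3,1,5,1)
P² = 64
sum k=1..2:
  [1] −1/12 = -1/12
  [2] +1/48 = 1/48
S = -1/16
C² = P²·S² = 1/4 ; C = -0.500000

-0.500000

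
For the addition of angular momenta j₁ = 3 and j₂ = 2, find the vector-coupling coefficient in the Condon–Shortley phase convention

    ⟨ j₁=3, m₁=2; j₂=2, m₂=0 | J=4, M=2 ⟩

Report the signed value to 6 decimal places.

+√(12/35) ≈ +0.585540

triangle: 1!·5!·3!/10! = 720/3628800
(j±m)!: 5!·1!·2!·2!·6!·2! = 691200
prefactor² = (2J+1)·Δ·N² = 8640/7
  k=0: +1/(0!·1!·1!·2!·4!·1!) = 1/48
  k=1: −1/(1!·0!·0!·1!·5!·2!) = -1/240
Σ = 1/60  ⇒  CG² = 8640/7·1/60² = 12/35
CG = +√(12/35) = +0.585540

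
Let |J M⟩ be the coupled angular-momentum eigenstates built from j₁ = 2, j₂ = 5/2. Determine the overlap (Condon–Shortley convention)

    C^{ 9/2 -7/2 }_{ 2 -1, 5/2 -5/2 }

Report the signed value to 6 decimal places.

+√(4/9) = +0.666667

√[10·0!4!5!/10! · 1!3!0!5!1!8!] = √(230400)
  +(−1)^0/∏(0,0,3,0,1,5)! = 1/720  (running 1/720)
⟨..|..⟩ = √(230400)·(1/720) = +0.666667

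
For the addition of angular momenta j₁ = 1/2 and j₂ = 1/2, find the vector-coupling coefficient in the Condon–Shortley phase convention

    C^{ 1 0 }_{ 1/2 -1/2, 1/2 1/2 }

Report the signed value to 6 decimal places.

triangle: 0!·1!·1!/3! = 1/6
(j±m)!: 0!·1!·1!·0!·1!·1! = 1
prefactor² = (2J+1)·Δ·N² = 1/2
  k=0: +1/(0!·0!·1!·1!·0!·0!) = 1
Σ = 1  ⇒  CG² = 1/2·1² = 1/2
CG = +√(1/2) = +0.707107

+√(1/2) = +0.707107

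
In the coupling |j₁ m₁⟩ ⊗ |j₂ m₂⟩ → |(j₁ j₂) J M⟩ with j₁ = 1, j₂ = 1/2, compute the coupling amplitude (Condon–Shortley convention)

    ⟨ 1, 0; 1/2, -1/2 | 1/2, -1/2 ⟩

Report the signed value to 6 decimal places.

+√(1/3) = +0.577350

√[2·1!1!0!/3! · 1!1!0!1!0!1!] = √(1/3)
  +(−1)^0/∏(0,1,1,0,0,0)! = 1  (running 1)
⟨..|..⟩ = √(1/3)·(1) = +0.577350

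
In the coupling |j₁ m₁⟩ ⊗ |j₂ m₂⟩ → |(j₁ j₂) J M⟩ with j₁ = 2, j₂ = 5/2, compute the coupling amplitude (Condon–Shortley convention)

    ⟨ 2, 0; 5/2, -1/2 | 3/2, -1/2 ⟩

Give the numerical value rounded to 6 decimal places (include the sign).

−√(2/35) ≈ -0.239046

√[4·3!1!2!/7! · 2!2!2!3!1!2!] = √(32/35)
  +(−1)^1/∏(1,2,1,1,0,1)! = -1/2  (running -1/2)
  +(−1)^2/∏(2,1,0,0,1,2)! = 1/4  (running -1/4)
⟨..|..⟩ = √(32/35)·(-1/4) = -0.239046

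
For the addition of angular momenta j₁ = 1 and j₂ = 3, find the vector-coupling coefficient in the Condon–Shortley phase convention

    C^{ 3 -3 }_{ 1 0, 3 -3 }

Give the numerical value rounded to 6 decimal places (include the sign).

j₁+j₂−J=1  J+j₁−j₂=1  J−j₁+j₂=5  j₁+j₂+J+1=8
(j₁±m₁, j₂±m₂, J±M) = (1,1,0,6,0,6)
P² = 10800
sum k=0..0:
  [0] +1/120 = 1/120
S = 1/120
C² = P²·S² = 3/4 ; C = +0.866025

+√(3/4) ≈ +0.866025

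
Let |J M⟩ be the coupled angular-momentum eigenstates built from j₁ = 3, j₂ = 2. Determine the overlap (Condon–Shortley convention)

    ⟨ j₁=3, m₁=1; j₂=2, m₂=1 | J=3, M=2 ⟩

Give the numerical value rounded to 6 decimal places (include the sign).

-0.500000  (= −√(1/4))

√[7·2!4!2!/9! · 4!2!3!1!5!1!] = √(64)
  +(−1)^1/∏(1,1,1,2,3,0)! = -1/12  (running -1/12)
  +(−1)^2/∏(2,0,0,1,4,1)! = 1/48  (running -1/16)
⟨..|..⟩ = √(64)·(-1/16) = -0.500000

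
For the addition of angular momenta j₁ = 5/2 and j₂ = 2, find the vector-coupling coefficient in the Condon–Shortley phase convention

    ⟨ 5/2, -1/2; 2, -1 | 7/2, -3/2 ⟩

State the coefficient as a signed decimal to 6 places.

√[8·1!4!3!/9! · 2!3!1!3!2!5!] = √(384/7)
  +(−1)^0/∏(0,1,3,1,1,2)! = 1/12  (running 1/12)
  +(−1)^1/∏(1,0,2,0,2,3)! = -1/24  (running 1/24)
⟨..|..⟩ = √(384/7)·(1/24) = +0.308607

+√(2/21) ≈ +0.308607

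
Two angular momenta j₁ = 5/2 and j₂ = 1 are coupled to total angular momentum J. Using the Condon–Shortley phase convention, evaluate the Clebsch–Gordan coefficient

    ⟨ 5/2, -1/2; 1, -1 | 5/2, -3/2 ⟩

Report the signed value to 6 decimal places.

+0.676123  (= +√(16/35))

√[6·1!4!1!/7! · 2!3!0!2!1!4!] = √(576/35)
  +(−1)^0/∏(0,1,3,0,1,1)! = 1/6  (running 1/6)
⟨..|..⟩ = √(576/35)·(1/6) = +0.676123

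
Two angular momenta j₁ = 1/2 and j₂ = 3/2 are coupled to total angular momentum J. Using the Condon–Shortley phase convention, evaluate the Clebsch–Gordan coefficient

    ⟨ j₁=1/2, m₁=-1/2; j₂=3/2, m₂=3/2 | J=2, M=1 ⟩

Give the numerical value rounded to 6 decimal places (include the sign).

j₁+j₂−J=0  J+j₁−j₂=1  J−j₁+j₂=3  j₁+j₂+J+1=5
(j₁±m₁, j₂±m₂, J±M) = (0,1,3,0,3,1)
P² = 9
sum k=0..0:
  [0] +1/6 = 1/6
S = 1/6
C² = P²·S² = 1/4 ; C = +0.500000

+√(1/4) ≈ +0.500000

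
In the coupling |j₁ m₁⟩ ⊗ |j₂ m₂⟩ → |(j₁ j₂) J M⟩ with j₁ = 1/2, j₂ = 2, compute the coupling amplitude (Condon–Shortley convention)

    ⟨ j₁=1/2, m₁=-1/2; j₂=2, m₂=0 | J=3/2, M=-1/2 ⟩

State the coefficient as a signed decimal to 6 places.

j₁+j₂−J=1  J+j₁−j₂=0  J−j₁+j₂=3  j₁+j₂+J+1=5
(j₁±m₁, j₂±m₂, J±M) = (0,1,2,2,1,2)
P² = 8/5
sum k=1..1:
  [1] −1/2 = -1/2
S = -1/2
C² = P²·S² = 2/5 ; C = -0.632456

-0.632456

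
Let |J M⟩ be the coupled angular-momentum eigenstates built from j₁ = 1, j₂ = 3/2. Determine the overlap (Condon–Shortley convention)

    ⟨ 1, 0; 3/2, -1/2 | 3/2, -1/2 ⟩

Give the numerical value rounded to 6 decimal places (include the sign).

+0.258199

√[4·1!1!2!/5! · 1!1!1!2!1!2!] = √(4/15)
  +(−1)^0/∏(0,1,1,1,0,1)! = 1  (running 1)
  +(−1)^1/∏(1,0,0,0,1,2)! = -1/2  (running 1/2)
⟨..|..⟩ = √(4/15)·(1/2) = +0.258199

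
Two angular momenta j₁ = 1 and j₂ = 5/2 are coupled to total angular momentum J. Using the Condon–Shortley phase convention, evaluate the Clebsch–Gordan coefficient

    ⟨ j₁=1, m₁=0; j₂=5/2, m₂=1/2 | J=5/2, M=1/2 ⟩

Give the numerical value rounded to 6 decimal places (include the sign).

√[6·1!1!4!/7! · 1!1!3!2!3!2!] = √(144/35)
  +(−1)^0/∏(0,1,1,3,0,1)! = 1/6  (running 1/6)
  +(−1)^1/∏(1,0,0,2,1,2)! = -1/4  (running -1/12)
⟨..|..⟩ = √(144/35)·(-1/12) = -0.169031

−√(1/35) = -0.169031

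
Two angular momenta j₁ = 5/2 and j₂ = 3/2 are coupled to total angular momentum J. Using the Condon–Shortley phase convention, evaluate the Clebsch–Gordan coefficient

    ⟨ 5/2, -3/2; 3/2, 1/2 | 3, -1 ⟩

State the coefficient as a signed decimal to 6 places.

−√(49/120) ≈ -0.639010

j₁+j₂−J=1  J+j₁−j₂=4  J−j₁+j₂=2  j₁+j₂+J+1=8
(j₁±m₁, j₂±m₂, J±M) = (1,4,2,1,2,4)
P² = 96/5
sum k=0..1:
  [0] +1/48 = 1/48
  [1] −1/6 = -1/6
S = -7/48
C² = P²·S² = 49/120 ; C = -0.639010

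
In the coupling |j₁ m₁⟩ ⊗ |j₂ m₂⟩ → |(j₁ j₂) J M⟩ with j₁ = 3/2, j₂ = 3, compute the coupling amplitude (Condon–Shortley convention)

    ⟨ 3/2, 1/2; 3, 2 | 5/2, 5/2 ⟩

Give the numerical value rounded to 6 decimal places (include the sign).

√[6·2!1!4!/8! · 2!1!5!1!5!0!] = √(1440/7)
  +(−1)^1/∏(1,1,0,4,1,0)! = -1/24  (running -1/24)
⟨..|..⟩ = √(1440/7)·(-1/24) = -0.597614

-0.597614  (= −√(5/14))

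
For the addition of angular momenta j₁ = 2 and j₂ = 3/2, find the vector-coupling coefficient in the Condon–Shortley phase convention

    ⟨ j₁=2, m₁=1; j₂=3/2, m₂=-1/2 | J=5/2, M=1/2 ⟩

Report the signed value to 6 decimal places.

+0.597614  (= +√(5/14))

j₁+j₂−J=1  J+j₁−j₂=3  J−j₁+j₂=2  j₁+j₂+J+1=7
(j₁±m₁, j₂±m₂, J±M) = (3,1,1,2,3,2)
P² = 72/35
sum k=0..1:
  [0] +1/2 = 1/2
  [1] −1/12 = -1/12
S = 5/12
C² = P²·S² = 5/14 ; C = +0.597614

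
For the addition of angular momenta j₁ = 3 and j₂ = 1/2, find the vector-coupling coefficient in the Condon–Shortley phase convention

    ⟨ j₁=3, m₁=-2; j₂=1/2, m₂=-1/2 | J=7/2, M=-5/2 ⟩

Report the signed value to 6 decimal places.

+0.925820  (= +√(6/7))

√[8·0!6!1!/8! · 1!5!0!1!1!6!] = √(86400/7)
  +(−1)^0/∏(0,0,5,0,1,1)! = 1/120  (running 1/120)
⟨..|..⟩ = √(86400/7)·(1/120) = +0.925820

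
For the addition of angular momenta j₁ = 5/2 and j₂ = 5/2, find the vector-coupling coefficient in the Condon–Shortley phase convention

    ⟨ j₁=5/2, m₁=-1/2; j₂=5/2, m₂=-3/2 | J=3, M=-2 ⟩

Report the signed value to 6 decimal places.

j₁+j₂−J=2  J+j₁−j₂=3  J−j₁+j₂=3  j₁+j₂+J+1=9
(j₁±m₁, j₂±m₂, J±M) = (2,3,1,4,1,5)
P² = 48
sum k=0..1:
  [0] +1/24 = 1/24
  [1] −1/12 = -1/12
S = -1/24
C² = P²·S² = 1/12 ; C = -0.288675

-0.288675  (= −√(1/12))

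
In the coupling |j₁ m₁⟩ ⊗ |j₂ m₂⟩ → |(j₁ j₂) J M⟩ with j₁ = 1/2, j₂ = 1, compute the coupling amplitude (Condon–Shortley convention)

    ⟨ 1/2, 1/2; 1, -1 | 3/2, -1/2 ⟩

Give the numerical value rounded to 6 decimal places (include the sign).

+√(1/3) = +0.577350

j₁+j₂−J=0  J+j₁−j₂=1  J−j₁+j₂=2  j₁+j₂+J+1=4
(j₁±m₁, j₂±m₂, J±M) = (1,0,0,2,1,2)
P² = 4/3
sum k=0..0:
  [0] +1/2 = 1/2
S = 1/2
C² = P²·S² = 1/3 ; C = +0.577350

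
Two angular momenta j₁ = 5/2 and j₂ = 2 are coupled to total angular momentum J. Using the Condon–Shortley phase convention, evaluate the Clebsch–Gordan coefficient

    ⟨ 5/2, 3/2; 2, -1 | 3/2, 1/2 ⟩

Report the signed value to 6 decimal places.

j₁+j₂−J=3  J+j₁−j₂=2  J−j₁+j₂=1  j₁+j₂+J+1=7
(j₁±m₁, j₂±m₂, J±M) = (4,1,1,3,2,1)
P² = 96/35
sum k=0..1:
  [0] +1/6 = 1/6
  [1] −1/4 = -1/4
S = -1/12
C² = P²·S² = 2/105 ; C = -0.138013

−√(2/105) ≈ -0.138013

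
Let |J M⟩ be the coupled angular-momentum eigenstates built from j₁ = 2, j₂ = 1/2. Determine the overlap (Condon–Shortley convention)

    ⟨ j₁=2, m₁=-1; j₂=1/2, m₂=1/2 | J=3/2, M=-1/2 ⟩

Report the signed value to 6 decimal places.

triangle: 1!·3!·0!/5! = 6/120
(j±m)!: 1!·3!·1!·0!·1!·2! = 12
prefactor² = (2J+1)·Δ·N² = 12/5
  k=1: −1/(1!·0!·2!·0!·1!·0!) = -1/2
Σ = -1/2  ⇒  CG² = 12/5·(-1/2)² = 3/5
CG = −√(3/5) = -0.774597

-0.774597  (= −√(3/5))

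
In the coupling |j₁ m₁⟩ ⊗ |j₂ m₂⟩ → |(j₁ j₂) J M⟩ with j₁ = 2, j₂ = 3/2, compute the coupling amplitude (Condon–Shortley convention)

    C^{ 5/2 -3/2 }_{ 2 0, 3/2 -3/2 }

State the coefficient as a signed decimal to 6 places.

+0.717137  (= +√(18/35))

√[6·1!3!2!/7! · 2!2!0!3!1!4!] = √(288/35)
  +(−1)^0/∏(0,1,2,0,1,2)! = 1/4  (running 1/4)
⟨..|..⟩ = √(288/35)·(1/4) = +0.717137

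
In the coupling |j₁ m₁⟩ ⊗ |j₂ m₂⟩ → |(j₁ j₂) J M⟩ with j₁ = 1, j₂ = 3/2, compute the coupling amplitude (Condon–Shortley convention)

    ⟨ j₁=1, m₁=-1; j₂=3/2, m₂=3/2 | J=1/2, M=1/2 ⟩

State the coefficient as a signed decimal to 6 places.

+√(1/2) ≈ +0.707107

j₁+j₂−J=2  J+j₁−j₂=0  J−j₁+j₂=1  j₁+j₂+J+1=4
(j₁±m₁, j₂±m₂, J±M) = (0,2,3,0,1,0)
P² = 2
sum k=2..2:
  [2] +1/2 = 1/2
S = 1/2
C² = P²·S² = 1/2 ; C = +0.707107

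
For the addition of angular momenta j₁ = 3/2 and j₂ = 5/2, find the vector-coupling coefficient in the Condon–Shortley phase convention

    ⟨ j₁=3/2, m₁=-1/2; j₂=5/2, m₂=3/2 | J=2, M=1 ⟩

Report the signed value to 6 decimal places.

triangle: 2!*1!*3!/7! = 12/5040
(j±m)!: 1!*2!*4!*1!*3!*1! = 288
prefactor² = (2J+1)*Δ*N² = 24/7
  k=1: −1/(1!*1!*1!*3!*0!*0!) = -1/6
  k=2: +1/(2!*0!*0!*2!*1!*1!) = 1/4
Σ = 1/12  ⇒  CG² = 24/7*1/12² = 1/42
CG = +√(1/42) = +0.154303

+0.154303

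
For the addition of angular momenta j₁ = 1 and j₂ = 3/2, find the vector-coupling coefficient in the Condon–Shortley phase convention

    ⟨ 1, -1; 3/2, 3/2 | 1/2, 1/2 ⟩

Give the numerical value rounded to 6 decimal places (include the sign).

+√(1/2) ≈ +0.707107

triangle: 2!*0!*1!/4! = 2/24
(j±m)!: 0!*2!*3!*0!*1!*0! = 12
prefactor² = (2J+1)*Δ*N² = 2
  k=2: +1/(2!*0!*0!*1!*0!*0!) = 1/2
Σ = 1/2  ⇒  CG² = 2*1/2² = 1/2
CG = +√(1/2) = +0.707107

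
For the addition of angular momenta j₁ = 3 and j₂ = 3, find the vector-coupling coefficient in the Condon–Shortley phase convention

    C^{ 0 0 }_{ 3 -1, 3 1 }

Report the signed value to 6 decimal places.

+0.377964

√[1·6!0!0!/7! · 2!4!4!2!0!0!] = √(2304/7)
  +(−1)^4/∏(4,2,0,0,0,0)! = 1/48  (running 1/48)
⟨..|..⟩ = √(2304/7)·(1/48) = +0.377964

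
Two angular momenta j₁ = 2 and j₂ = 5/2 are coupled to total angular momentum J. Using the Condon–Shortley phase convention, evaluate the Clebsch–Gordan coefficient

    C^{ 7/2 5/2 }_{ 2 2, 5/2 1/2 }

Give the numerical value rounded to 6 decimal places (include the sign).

+0.712697  (= +√(32/63))

triangle: 1!*3!*4!/9! = 144/362880
(j±m)!: 4!*0!*3!*2!*6!*1! = 207360
prefactor² = (2J+1)*Δ*N² = 4608/7
  k=0: +1/(0!*1!*0!*3!*3!*1!) = 1/36
Σ = 1/36  ⇒  CG² = 4608/7*1/36² = 32/63
CG = +√(32/63) = +0.712697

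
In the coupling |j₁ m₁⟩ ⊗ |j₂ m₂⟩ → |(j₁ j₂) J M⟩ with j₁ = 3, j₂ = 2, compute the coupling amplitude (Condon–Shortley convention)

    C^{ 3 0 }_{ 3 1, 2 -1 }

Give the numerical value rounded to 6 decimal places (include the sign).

√[7·2!4!2!/9! · 4!2!1!3!3!3!] = √(96/5)
  +(−1)^0/∏(0,2,2,1,2,1)! = 1/8  (running 1/8)
  +(−1)^1/∏(1,1,1,0,3,2)! = -1/12  (running 1/24)
⟨..|..⟩ = √(96/5)·(1/24) = +0.182574

+√(1/30) = +0.182574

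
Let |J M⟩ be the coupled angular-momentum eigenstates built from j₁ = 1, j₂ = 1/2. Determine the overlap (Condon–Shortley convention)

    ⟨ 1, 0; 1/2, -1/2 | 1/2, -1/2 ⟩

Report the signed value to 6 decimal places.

triangle: 1!×1!×0!/3! = 1/6
(j±m)!: 1!×1!×0!×1!×0!×1! = 1
prefactor² = (2J+1)×Δ×N² = 1/3
  k=0: +1/(0!×1!×1!×0!×0!×0!) = 1
Σ = 1  ⇒  CG² = 1/3×1² = 1/3
CG = +√(1/3) = +0.577350

+0.577350  (= +√(1/3))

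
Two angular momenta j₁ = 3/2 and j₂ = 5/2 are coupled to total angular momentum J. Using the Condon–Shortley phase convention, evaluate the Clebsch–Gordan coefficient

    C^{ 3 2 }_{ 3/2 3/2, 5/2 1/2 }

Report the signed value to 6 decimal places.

triangle: 1!*2!*4!/8! = 48/40320
(j±m)!: 3!*0!*3!*2!*5!*1! = 8640
prefactor² = (2J+1)*Δ*N² = 72
  k=0: +1/(0!*1!*0!*3!*2!*1!) = 1/12
Σ = 1/12  ⇒  CG² = 72*1/12² = 1/2
CG = +√(1/2) = +0.707107

+0.707107  (= +√(1/2))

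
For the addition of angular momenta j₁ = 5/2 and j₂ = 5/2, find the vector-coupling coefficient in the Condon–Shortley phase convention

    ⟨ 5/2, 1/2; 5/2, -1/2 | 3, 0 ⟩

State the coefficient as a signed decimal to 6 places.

triangle: 2!·3!·3!/9! = 72/362880
(j±m)!: 3!·2!·2!·3!·3!·3! = 5184
prefactor² = (2J+1)·Δ·N² = 36/5
  k=0: +1/(0!·2!·2!·2!·1!·1!) = 1/8
  k=1: −1/(1!·1!·1!·1!·2!·2!) = -1/4
  k=2: +1/(2!·0!·0!·0!·3!·3!) = 1/72
Σ = -1/9  ⇒  CG² = 36/5·(-1/9)² = 4/45
CG = −√(4/45) = -0.298142

-0.298142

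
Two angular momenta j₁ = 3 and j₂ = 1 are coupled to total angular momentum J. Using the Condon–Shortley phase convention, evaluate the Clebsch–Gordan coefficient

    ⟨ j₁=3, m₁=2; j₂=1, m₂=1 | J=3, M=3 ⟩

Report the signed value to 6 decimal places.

j₁+j₂−J=1  J+j₁−j₂=5  J−j₁+j₂=1  j₁+j₂+J+1=8
(j₁±m₁, j₂±m₂, J±M) = (5,1,2,0,6,0)
P² = 3600
sum k=1..1:
  [1] −1/120 = -1/120
S = -1/120
C² = P²·S² = 1/4 ; C = -0.500000

-0.500000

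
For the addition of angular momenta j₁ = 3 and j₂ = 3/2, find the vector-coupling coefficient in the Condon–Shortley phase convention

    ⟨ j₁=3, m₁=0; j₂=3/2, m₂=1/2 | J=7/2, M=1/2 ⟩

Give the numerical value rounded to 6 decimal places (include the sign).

-0.308607  (= −√(2/21))

j₁+j₂−J=1  J+j₁−j₂=5  J−j₁+j₂=2  j₁+j₂+J+1=9
(j₁±m₁, j₂±m₂, J±M) = (3,3,2,1,4,3)
P² = 384/7
sum k=0..1:
  [0] +1/24 = 1/24
  [1] −1/12 = -1/12
S = -1/24
C² = P²·S² = 2/21 ; C = -0.308607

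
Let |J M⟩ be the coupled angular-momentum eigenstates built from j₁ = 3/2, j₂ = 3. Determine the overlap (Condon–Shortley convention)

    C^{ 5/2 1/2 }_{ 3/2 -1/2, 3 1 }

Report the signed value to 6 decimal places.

j₁+j₂−J=2  J+j₁−j₂=1  J−j₁+j₂=4  j₁+j₂+J+1=8
(j₁±m₁, j₂±m₂, J±M) = (1,2,4,2,3,2)
P² = 288/35
sum k=1..2:
  [1] −1/6 = -1/6
  [2] +1/8 = 1/8
S = -1/24
C² = P²·S² = 1/70 ; C = -0.119523

-0.119523  (= −√(1/70))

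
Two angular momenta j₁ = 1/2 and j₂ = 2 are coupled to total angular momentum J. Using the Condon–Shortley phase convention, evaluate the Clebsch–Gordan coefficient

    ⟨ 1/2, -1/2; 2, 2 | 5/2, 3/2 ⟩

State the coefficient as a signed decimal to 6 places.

+0.447214  (= +√(1/5))

triangle: 0!×1!×4!/6! = 24/720
(j±m)!: 0!×1!×4!×0!×4!×1! = 576
prefactor² = (2J+1)×Δ×N² = 576/5
  k=0: +1/(0!×0!×1!×4!×0!×0!) = 1/24
Σ = 1/24  ⇒  CG² = 576/5×1/24² = 1/5
CG = +√(1/5) = +0.447214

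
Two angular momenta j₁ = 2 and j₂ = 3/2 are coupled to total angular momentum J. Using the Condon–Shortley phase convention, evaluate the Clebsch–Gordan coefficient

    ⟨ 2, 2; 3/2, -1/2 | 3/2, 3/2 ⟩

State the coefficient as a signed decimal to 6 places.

j₁+j₂−J=2  J+j₁−j₂=2  J−j₁+j₂=1  j₁+j₂+J+1=6
(j₁±m₁, j₂±m₂, J±M) = (4,0,1,2,3,0)
P² = 32/5
sum k=0..0:
  [0] +1/4 = 1/4
S = 1/4
C² = P²·S² = 2/5 ; C = +0.632456

+0.632456  (= +√(2/5))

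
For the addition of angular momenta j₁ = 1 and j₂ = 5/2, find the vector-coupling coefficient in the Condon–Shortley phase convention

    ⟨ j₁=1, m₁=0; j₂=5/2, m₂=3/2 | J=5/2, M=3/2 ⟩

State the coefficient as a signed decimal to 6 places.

√[6·1!1!4!/7! · 1!1!4!1!4!1!] = √(576/35)
  +(−1)^0/∏(0,1,1,4,0,0)! = 1/24  (running 1/24)
  +(−1)^1/∏(1,0,0,3,1,1)! = -1/6  (running -1/8)
⟨..|..⟩ = √(576/35)·(-1/8) = -0.507093

−√(9/35) = -0.507093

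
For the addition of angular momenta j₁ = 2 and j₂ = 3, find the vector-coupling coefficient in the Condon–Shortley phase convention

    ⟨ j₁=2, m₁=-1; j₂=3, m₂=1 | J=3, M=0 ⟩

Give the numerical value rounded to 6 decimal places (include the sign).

+√(1/30) = +0.182574

j₁+j₂−J=2  J+j₁−j₂=2  J−j₁+j₂=4  j₁+j₂+J+1=9
(j₁±m₁, j₂±m₂, J±M) = (1,3,4,2,3,3)
P² = 96/5
sum k=1..2:
  [1] −1/12 = -1/12
  [2] +1/8 = 1/8
S = 1/24
C² = P²·S² = 1/30 ; C = +0.182574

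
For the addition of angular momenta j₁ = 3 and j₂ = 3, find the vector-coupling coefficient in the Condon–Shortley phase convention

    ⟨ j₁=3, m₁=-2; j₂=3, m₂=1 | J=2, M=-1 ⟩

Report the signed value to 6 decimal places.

−√(5/28) ≈ -0.422577

√[5·4!2!2!/9! · 1!5!4!2!1!3!] = √(320/7)
  +(−1)^3/∏(3,1,2,1,0,1)! = -1/12  (running -1/12)
  +(−1)^4/∏(4,0,1,0,1,2)! = 1/48  (running -1/16)
⟨..|..⟩ = √(320/7)·(-1/16) = -0.422577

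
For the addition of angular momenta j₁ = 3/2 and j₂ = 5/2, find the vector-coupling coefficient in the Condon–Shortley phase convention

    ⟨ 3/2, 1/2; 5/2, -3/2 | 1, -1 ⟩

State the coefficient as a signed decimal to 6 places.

−√(3/10) = -0.547723

√[3·3!0!2!/6! · 2!1!1!4!0!2!] = √(24/5)
  +(−1)^1/∏(1,2,0,0,0,2)! = -1/4  (running -1/4)
⟨..|..⟩ = √(24/5)·(-1/4) = -0.547723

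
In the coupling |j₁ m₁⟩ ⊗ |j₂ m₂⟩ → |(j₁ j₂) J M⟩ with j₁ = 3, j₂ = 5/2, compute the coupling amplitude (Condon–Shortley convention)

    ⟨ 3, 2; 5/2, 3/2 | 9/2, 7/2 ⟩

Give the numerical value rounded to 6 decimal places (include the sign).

triangle: 1!*5!*4!/11! = 2880/39916800
(j±m)!: 5!*1!*4!*1!*8!*1! = 116121600
prefactor² = (2J+1)*Δ*N² = 921600/11
  k=0: +1/(0!*1!*1!*4!*4!*0!) = 1/576
  k=1: −1/(1!*0!*0!*3!*5!*1!) = -1/720
Σ = 1/2880  ⇒  CG² = 921600/11*1/2880² = 1/99
CG = +√(1/99) = +0.100504

+0.100504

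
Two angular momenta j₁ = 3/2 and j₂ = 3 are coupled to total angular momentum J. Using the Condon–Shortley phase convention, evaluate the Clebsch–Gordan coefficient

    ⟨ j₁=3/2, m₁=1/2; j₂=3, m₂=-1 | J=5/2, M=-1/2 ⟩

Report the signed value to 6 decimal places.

-0.119523  (= −√(1/70))

√[6·2!1!4!/8! · 2!1!2!4!2!3!] = √(288/35)
  +(−1)^0/∏(0,2,1,2,0,2)! = 1/8  (running 1/8)
  +(−1)^1/∏(1,1,0,1,1,3)! = -1/6  (running -1/24)
⟨..|..⟩ = √(288/35)·(-1/24) = -0.119523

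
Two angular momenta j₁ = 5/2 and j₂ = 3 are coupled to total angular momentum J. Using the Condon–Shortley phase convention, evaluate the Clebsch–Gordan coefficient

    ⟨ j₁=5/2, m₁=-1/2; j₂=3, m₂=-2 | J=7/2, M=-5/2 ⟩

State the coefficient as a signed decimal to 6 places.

j₁+j₂−J=2  J+j₁−j₂=3  J−j₁+j₂=4  j₁+j₂+J+1=10
(j₁±m₁, j₂±m₂, J±M) = (2,3,1,5,1,6)
P² = 4608/7
sum k=0..1:
  [0] +1/72 = 1/72
  [1] −1/48 = -1/48
S = -1/144
C² = P²·S² = 2/63 ; C = -0.178174

-0.178174  (= −√(2/63))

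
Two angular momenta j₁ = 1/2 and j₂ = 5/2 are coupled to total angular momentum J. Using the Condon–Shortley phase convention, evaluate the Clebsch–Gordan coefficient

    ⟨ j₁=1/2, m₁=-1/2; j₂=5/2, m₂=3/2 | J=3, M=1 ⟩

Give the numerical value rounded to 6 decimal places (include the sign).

triangle: 0!*1!*5!/7! = 120/5040
(j±m)!: 0!*1!*4!*1!*4!*2! = 1152
prefactor² = (2J+1)*Δ*N² = 192
  k=0: +1/(0!*0!*1!*4!*0!*1!) = 1/24
Σ = 1/24  ⇒  CG² = 192*1/24² = 1/3
CG = +√(1/3) = +0.577350

+0.577350  (= +√(1/3))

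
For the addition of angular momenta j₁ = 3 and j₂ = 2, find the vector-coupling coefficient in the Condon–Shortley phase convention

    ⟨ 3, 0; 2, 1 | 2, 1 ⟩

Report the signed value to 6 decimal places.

√[5·3!3!1!/8! · 3!3!3!1!3!1!] = √(81/14)
  +(−1)^2/∏(2,1,1,1,2,0)! = 1/4  (running 1/4)
  +(−1)^3/∏(3,0,0,0,3,1)! = -1/36  (running 2/9)
⟨..|..⟩ = √(81/14)·(2/9) = +0.534522

+√(2/7) ≈ +0.534522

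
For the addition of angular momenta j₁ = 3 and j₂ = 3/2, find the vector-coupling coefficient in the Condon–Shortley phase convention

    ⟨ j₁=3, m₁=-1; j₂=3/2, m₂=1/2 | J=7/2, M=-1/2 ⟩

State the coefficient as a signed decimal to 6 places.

√[8·1!5!2!/9! · 2!4!2!1!3!4!] = √(512/7)
  +(−1)^0/∏(0,1,4,2,1,0)! = 1/48  (running 1/48)
  +(−1)^1/∏(1,0,3,1,2,1)! = -1/12  (running -1/16)
⟨..|..⟩ = √(512/7)·(-1/16) = -0.534522

-0.534522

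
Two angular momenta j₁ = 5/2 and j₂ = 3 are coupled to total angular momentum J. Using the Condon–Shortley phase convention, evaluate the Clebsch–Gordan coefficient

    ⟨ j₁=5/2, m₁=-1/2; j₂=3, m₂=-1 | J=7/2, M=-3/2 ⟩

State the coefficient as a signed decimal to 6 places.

-0.487950

j₁+j₂−J=2  J+j₁−j₂=3  J−j₁+j₂=4  j₁+j₂+J+1=10
(j₁±m₁, j₂±m₂, J±M) = (2,3,2,4,2,5)
P² = 3072/35
sum k=0..2:
  [0] +1/48 = 1/48
  [1] −1/12 = -1/12
  [2] +1/96 = 1/96
S = -5/96
C² = P²·S² = 5/21 ; C = -0.487950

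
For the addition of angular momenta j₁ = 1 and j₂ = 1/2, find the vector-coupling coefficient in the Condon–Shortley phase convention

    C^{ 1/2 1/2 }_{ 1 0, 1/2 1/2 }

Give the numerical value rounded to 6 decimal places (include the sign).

-0.577350

√[2·1!1!0!/3! · 1!1!1!0!1!0!] = √(1/3)
  +(−1)^1/∏(1,0,0,0,1,0)! = -1  (running -1)
⟨..|..⟩ = √(1/3)·(-1) = -0.577350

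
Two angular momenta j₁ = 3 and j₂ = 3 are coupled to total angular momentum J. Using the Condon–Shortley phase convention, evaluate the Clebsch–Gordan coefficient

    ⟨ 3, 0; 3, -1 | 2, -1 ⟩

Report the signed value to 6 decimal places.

+0.154303  (= +√(1/42))

√[5·4!2!2!/9! · 3!3!2!4!1!3!] = √(96/7)
  +(−1)^1/∏(1,3,2,1,0,1)! = -1/12  (running -1/12)
  +(−1)^2/∏(2,2,1,0,1,2)! = 1/8  (running 1/24)
⟨..|..⟩ = √(96/7)·(1/24) = +0.154303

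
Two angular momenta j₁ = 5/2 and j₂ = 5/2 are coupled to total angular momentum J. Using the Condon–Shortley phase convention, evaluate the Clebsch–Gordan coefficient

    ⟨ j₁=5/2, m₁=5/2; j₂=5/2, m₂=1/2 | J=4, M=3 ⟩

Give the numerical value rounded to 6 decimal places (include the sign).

triangle: 1!*4!*4!/10! = 576/3628800
(j±m)!: 5!*0!*3!*2!*7!*1! = 7257600
prefactor² = (2J+1)*Δ*N² = 10368
  k=0: +1/(0!*1!*0!*3!*4!*1!) = 1/144
Σ = 1/144  ⇒  CG² = 10368*1/144² = 1/2
CG = +√(1/2) = +0.707107

+0.707107  (= +√(1/2))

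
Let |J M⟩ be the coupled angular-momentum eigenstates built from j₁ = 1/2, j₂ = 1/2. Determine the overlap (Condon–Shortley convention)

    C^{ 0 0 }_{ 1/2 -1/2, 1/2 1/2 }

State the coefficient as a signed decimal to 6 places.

√[1·1!0!0!/2! · 0!1!1!0!0!0!] = √(1/2)
  +(−1)^1/∏(1,0,0,0,0,0)! = -1  (running -1)
⟨..|..⟩ = √(1/2)·(-1) = -0.707107

−√(1/2) = -0.707107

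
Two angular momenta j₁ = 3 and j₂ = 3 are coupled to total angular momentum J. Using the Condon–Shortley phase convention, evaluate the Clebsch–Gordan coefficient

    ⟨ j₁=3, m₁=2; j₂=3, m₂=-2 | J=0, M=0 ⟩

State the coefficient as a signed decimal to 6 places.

−√(1/7) ≈ -0.377964

j₁+j₂−J=6  J+j₁−j₂=0  J−j₁+j₂=0  j₁+j₂+J+1=7
(j₁±m₁, j₂±m₂, J±M) = (5,1,1,5,0,0)
P² = 14400/7
sum k=1..1:
  [1] −1/120 = -1/120
S = -1/120
C² = P²·S² = 1/7 ; C = -0.377964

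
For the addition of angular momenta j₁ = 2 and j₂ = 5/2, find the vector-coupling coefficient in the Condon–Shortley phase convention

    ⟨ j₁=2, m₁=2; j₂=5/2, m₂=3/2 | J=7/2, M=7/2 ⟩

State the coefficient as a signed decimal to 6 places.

+0.666667  (= +√(4/9))

√[8·1!3!4!/9! · 4!0!4!1!7!0!] = √(9216)
  +(−1)^0/∏(0,1,0,4,3,0)! = 1/144  (running 1/144)
⟨..|..⟩ = √(9216)·(1/144) = +0.666667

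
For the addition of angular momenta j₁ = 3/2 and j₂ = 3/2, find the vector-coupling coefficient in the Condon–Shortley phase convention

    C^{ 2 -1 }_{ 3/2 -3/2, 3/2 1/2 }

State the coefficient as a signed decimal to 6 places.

√[5·1!2!2!/6! · 0!3!2!1!1!3!] = √(2)
  +(−1)^1/∏(1,0,2,1,0,1)! = -1/2  (running -1/2)
⟨..|..⟩ = √(2)·(-1/2) = -0.707107

-0.707107  (= −√(1/2))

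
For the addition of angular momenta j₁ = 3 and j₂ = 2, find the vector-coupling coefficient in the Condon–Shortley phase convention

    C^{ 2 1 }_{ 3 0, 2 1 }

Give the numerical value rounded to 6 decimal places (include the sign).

+0.534522  (= +√(2/7))

j₁+j₂−J=3  J+j₁−j₂=3  J−j₁+j₂=1  j₁+j₂+J+1=8
(j₁±m₁, j₂±m₂, J±M) = (3,3,3,1,3,1)
P² = 81/14
sum k=2..3:
  [2] +1/4 = 1/4
  [3] −1/36 = -1/36
S = 2/9
C² = P²·S² = 2/7 ; C = +0.534522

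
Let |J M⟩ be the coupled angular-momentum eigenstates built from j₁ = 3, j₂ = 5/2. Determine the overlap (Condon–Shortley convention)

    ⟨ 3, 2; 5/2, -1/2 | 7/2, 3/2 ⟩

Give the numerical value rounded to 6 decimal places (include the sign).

√[8·2!4!3!/10! · 5!1!2!3!5!2!] = √(1536/7)
  +(−1)^0/∏(0,2,1,2,3,1)! = 1/24  (running 1/24)
  +(−1)^1/∏(1,1,0,1,4,2)! = -1/48  (running 1/48)
⟨..|..⟩ = √(1536/7)·(1/48) = +0.308607

+0.308607  (= +√(2/21))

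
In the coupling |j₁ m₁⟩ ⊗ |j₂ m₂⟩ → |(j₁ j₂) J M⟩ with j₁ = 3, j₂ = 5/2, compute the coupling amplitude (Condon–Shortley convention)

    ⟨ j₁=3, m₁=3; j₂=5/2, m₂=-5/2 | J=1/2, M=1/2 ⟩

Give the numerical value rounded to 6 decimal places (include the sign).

+0.534522  (= +√(2/7))

j₁+j₂−J=5  J+j₁−j₂=1  J−j₁+j₂=0  j₁+j₂+J+1=7
(j₁±m₁, j₂±m₂, J±M) = (6,0,0,5,1,0)
P² = 28800/7
sum k=0..0:
  [0] +1/120 = 1/120
S = 1/120
C² = P²·S² = 2/7 ; C = +0.534522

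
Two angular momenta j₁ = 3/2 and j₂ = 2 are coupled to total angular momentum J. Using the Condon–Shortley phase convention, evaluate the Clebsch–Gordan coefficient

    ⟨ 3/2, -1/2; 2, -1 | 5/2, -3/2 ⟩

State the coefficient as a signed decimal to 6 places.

√[6·1!2!3!/7! · 1!2!1!3!1!4!] = √(144/35)
  +(−1)^0/∏(0,1,2,1,0,2)! = 1/4  (running 1/4)
  +(−1)^1/∏(1,0,1,0,1,3)! = -1/6  (running 1/12)
⟨..|..⟩ = √(144/35)·(1/12) = +0.169031

+√(1/35) = +0.169031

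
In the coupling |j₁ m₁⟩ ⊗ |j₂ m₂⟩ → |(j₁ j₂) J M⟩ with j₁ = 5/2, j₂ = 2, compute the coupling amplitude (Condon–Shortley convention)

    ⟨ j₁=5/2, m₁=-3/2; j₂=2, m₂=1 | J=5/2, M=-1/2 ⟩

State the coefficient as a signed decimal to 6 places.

√[6·2!3!2!/8! · 1!4!3!1!2!3!] = √(216/35)
  +(−1)^1/∏(1,1,3,2,0,0)! = -1/12  (running -1/12)
  +(−1)^2/∏(2,0,2,1,1,1)! = 1/4  (running 1/6)
⟨..|..⟩ = √(216/35)·(1/6) = +0.414039

+0.414039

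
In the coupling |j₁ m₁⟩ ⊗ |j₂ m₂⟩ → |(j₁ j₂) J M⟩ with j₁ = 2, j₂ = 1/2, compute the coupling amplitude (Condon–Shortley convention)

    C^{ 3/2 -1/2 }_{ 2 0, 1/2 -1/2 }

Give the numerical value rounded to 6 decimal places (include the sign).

+0.632456

triangle: 1!·3!·0!/5! = 6/120
(j±m)!: 2!·2!·0!·1!·1!·2! = 8
prefactor² = (2J+1)·Δ·N² = 8/5
  k=0: +1/(0!·1!·2!·0!·1!·0!) = 1/2
Σ = 1/2  ⇒  CG² = 8/5·1/2² = 2/5
CG = +√(2/5) = +0.632456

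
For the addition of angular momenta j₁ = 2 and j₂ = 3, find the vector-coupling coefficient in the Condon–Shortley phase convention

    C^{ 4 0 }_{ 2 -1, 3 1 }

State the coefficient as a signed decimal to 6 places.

−√(5/14) = -0.597614

triangle: 1!×3!×5!/10! = 720/3628800
(j±m)!: 1!×3!×4!×2!×4!×4! = 165888
prefactor² = (2J+1)×Δ×N² = 10368/35
  k=0: +1/(0!×1!×3!×4!×0!×1!) = 1/144
  k=1: −1/(1!×0!×2!×3!×1!×2!) = -1/24
Σ = -5/144  ⇒  CG² = 10368/35×(-5/144)² = 5/14
CG = −√(5/14) = -0.597614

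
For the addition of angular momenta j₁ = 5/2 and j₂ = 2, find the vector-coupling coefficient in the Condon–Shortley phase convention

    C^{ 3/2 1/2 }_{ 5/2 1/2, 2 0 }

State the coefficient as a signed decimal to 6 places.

-0.239046  (= −√(2/35))

√[4·3!2!1!/7! · 3!2!2!2!2!1!] = √(32/35)
  +(−1)^1/∏(1,2,1,1,1,0)! = -1/2  (running -1/2)
  +(−1)^2/∏(2,1,0,0,2,1)! = 1/4  (running -1/4)
⟨..|..⟩ = √(32/35)·(-1/4) = -0.239046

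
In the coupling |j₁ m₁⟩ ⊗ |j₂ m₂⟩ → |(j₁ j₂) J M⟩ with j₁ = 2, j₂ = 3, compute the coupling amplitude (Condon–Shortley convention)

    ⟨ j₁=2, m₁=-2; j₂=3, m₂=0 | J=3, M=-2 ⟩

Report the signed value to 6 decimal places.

triangle: 2!·2!·4!/9! = 96/362880
(j±m)!: 0!·4!·3!·3!·1!·5! = 103680
prefactor² = (2J+1)·Δ·N² = 192
  k=2: +1/(2!·0!·2!·1!·0!·3!) = 1/24
Σ = 1/24  ⇒  CG² = 192·1/24² = 1/3
CG = +√(1/3) = +0.577350

+√(1/3) ≈ +0.577350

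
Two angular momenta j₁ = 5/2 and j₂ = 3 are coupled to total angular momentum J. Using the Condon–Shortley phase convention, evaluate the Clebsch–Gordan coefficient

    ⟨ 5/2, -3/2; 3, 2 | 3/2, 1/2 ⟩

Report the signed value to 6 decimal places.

j₁+j₂−J=4  J+j₁−j₂=1  J−j₁+j₂=2  j₁+j₂+J+1=8
(j₁±m₁, j₂±m₂, J±M) = (1,4,5,1,2,1)
P² = 192/7
sum k=3..4:
  [3] −1/12 = -1/12
  [4] +1/24 = 1/24
S = -1/24
C² = P²·S² = 1/21 ; C = -0.218218

−√(1/21) = -0.218218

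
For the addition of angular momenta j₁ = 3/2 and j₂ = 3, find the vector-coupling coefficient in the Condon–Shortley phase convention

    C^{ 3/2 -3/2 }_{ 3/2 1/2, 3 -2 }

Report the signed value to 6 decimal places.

j₁+j₂−J=3  J+j₁−j₂=0  J−j₁+j₂=3  j₁+j₂+J+1=7
(j₁±m₁, j₂±m₂, J±M) = (2,1,1,5,0,3)
P² = 288/7
sum k=1..1:
  [1] −1/12 = -1/12
S = -1/12
C² = P²·S² = 2/7 ; C = -0.534522

-0.534522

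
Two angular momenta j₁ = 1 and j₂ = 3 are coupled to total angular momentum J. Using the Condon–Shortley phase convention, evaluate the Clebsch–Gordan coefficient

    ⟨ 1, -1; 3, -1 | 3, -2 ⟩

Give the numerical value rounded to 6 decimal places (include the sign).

−√(5/12) = -0.645497

j₁+j₂−J=1  J+j₁−j₂=1  J−j₁+j₂=5  j₁+j₂+J+1=8
(j₁±m₁, j₂±m₂, J±M) = (0,2,2,4,1,5)
P² = 240
sum k=1..1:
  [1] −1/24 = -1/24
S = -1/24
C² = P²·S² = 5/12 ; C = -0.645497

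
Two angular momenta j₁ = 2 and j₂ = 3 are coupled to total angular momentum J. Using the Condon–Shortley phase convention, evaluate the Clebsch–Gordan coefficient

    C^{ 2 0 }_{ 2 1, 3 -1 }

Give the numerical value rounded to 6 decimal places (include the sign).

triangle: 3!*1!*3!/8! = 36/40320
(j±m)!: 3!*1!*2!*4!*2!*2! = 1152
prefactor² = (2J+1)*Δ*N² = 36/7
  k=0: +1/(0!*3!*1!*2!*0!*1!) = 1/12
  k=1: −1/(1!*2!*0!*1!*1!*2!) = -1/4
Σ = -1/6  ⇒  CG² = 36/7*(-1/6)² = 1/7
CG = −√(1/7) = -0.377964

-0.377964  (= −√(1/7))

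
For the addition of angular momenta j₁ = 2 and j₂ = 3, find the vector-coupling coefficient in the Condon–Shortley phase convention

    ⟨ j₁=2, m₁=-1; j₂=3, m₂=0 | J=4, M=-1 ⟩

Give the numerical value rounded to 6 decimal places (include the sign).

triangle: 1!*3!*5!/10! = 720/3628800
(j±m)!: 1!*3!*3!*3!*3!*5! = 155520
prefactor² = (2J+1)*Δ*N² = 1944/7
  k=0: +1/(0!*1!*3!*3!*0!*2!) = 1/72
  k=1: −1/(1!*0!*2!*2!*1!*3!) = -1/24
Σ = -1/36  ⇒  CG² = 1944/7*(-1/36)² = 3/14
CG = −√(3/14) = -0.462910

−√(3/14) = -0.462910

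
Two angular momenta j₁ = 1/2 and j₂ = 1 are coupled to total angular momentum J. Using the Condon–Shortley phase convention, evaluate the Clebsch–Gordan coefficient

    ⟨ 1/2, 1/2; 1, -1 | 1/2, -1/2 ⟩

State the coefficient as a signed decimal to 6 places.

+0.816497  (= +√(2/3))

j₁+j₂−J=1  J+j₁−j₂=0  J−j₁+j₂=1  j₁+j₂+J+1=3
(j₁±m₁, j₂±m₂, J±M) = (1,0,0,2,0,1)
P² = 2/3
sum k=0..0:
  [0] +1/1 = 1
S = 1
C² = P²·S² = 2/3 ; C = +0.816497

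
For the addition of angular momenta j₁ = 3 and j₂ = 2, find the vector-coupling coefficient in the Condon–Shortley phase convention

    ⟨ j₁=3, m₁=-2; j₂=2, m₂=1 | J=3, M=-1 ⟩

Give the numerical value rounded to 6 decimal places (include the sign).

j₁+j₂−J=2  J+j₁−j₂=4  J−j₁+j₂=2  j₁+j₂+J+1=9
(j₁±m₁, j₂±m₂, J±M) = (1,5,3,1,2,4)
P² = 64
sum k=1..2:
  [1] −1/48 = -1/48
  [2] +1/12 = 1/12
S = 1/16
C² = P²·S² = 1/4 ; C = +0.500000

+√(1/4) ≈ +0.500000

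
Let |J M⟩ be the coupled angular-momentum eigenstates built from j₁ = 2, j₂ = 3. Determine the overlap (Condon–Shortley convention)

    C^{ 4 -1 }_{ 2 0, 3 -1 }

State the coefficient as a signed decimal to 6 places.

j₁+j₂−J=1  J+j₁−j₂=3  J−j₁+j₂=5  j₁+j₂+J+1=10
(j₁±m₁, j₂±m₂, J±M) = (2,2,2,4,3,5)
P² = 1728/7
sum k=0..1:
  [0] +1/24 = 1/24
  [1] −1/48 = -1/48
S = 1/48
C² = P²·S² = 3/28 ; C = +0.327327

+√(3/28) ≈ +0.327327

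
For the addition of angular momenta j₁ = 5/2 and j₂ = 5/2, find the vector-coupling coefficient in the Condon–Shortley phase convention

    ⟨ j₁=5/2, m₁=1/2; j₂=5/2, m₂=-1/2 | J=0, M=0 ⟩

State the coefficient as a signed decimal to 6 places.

+√(1/6) = +0.408248

√[1·5!0!0!/6! · 3!2!2!3!0!0!] = √(24)
  +(−1)^2/∏(2,3,0,0,0,0)! = 1/12  (running 1/12)
⟨..|..⟩ = √(24)·(1/12) = +0.408248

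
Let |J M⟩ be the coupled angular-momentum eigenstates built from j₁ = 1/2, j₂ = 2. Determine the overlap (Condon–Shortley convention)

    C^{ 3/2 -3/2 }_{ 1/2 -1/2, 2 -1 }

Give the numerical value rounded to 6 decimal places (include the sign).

√[4·1!0!3!/5! · 0!1!1!3!0!3!] = √(36/5)
  +(−1)^1/∏(1,0,0,0,0,3)! = -1/6  (running -1/6)
⟨..|..⟩ = √(36/5)·(-1/6) = -0.447214

-0.447214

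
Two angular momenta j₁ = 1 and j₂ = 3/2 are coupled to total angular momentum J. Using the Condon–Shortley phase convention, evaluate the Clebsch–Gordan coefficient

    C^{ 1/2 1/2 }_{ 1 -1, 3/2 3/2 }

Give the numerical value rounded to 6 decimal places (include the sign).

triangle: 2!·0!·1!/4! = 2/24
(j±m)!: 0!·2!·3!·0!·1!·0! = 12
prefactor² = (2J+1)·Δ·N² = 2
  k=2: +1/(2!·0!·0!·1!·0!·0!) = 1/2
Σ = 1/2  ⇒  CG² = 2·1/2² = 1/2
CG = +√(1/2) = +0.707107

+√(1/2) ≈ +0.707107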